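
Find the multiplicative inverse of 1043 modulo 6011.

5792

By the extended Euclidean algorithm:
6011 = 5·1043 + 796
1043 = 1·796 + 247
796 = 3·247 + 55
247 = 4·55 + 27
55 = 2·27 + 1
27 = 27·1 + 0
gcd(1043, 6011) = 1, so the inverse exists.
Back-substitute for 1:
1 = 1·55 − 2·27
  = −2·247 + 9·55
  = 9·796 − 29·247
  = −29·1043 + 38·796
  = 38·6011 − 219·1043
So 1043⁻¹ ≡ −219 ≡ 5792 (mod 6011).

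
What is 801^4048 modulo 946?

Using repeated squaring:
4048 in binary is 111111010000, i.e. 4048 = 2048 + 1024 + 512 + 256 + 128 + 64 + 16.
801^1 ≡ 801 (mod 946)
801^2 ≡ 801^2 = 641601 ≡ 213 (mod 946)
801^4 ≡ 213^2 = 45369 ≡ 907 (mod 946)
801^8 ≡ 907^2 = 822649 ≡ 575 (mod 946)
801^16 ≡ 575^2 = 330625 ≡ 471 (mod 946)
801^32 ≡ 471^2 = 221841 ≡ 477 (mod 946)
801^64 ≡ 477^2 = 227529 ≡ 489 (mod 946)
801^128 ≡ 489^2 = 239121 ≡ 729 (mod 946)
801^256 ≡ 729^2 = 531441 ≡ 735 (mod 946)
801^512 ≡ 735^2 = 540225 ≡ 59 (mod 946)
801^1024 ≡ 59^2 = 3481 ≡ 643 (mod 946)
801^2048 ≡ 643^2 = 413449 ≡ 47 (mod 946)
801^4048 = 801^2048 × 801^1024 × 801^512 × 801^256 × 801^128 × 801^64 × 801^16 ≡ 47 × 643 × 59 × 735 × 729 × 489 × 471 (mod 946).
Accumulate the product:
47 × 643 = 30221 ≡ 895
895 × 59 = 52805 ≡ 775
775 × 735 = 569625 ≡ 133
133 × 729 = 96957 ≡ 465
465 × 489 = 227385 ≡ 345
345 × 471 = 162495 ≡ 729

729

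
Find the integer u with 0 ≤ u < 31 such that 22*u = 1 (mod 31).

By the extended Euclidean algorithm:
31 = 1*22 + 9
22 = 2*9 + 4
9 = 2*4 + 1
4 = 4*1 + 0
gcd(22, 31) = 1, so the inverse exists.
Bézout: 1 = 5*31 − 7*22.
So 22⁻¹ ≡ −7 ≡ 24 (mod 31).

24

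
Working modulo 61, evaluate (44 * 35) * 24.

55

44 * 35 = 1540 ≡ 15 (mod 61)
15 * 24 = 360 ≡ 55 (mod 61)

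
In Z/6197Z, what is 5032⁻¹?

2782

6197 = 1×5032 + 1165
5032 = 4×1165 + 372
1165 = 3×372 + 49
372 = 7×49 + 29
49 = 1×29 + 20
29 = 1×20 + 9
20 = 2×9 + 2
9 = 4×2 + 1
2 = 2×1 + 0
gcd(5032, 6197) = 1, so the inverse exists.
Back-substitute for 1:
1 = 1×9 − 4×2
  = −4×20 + 9×9
  = 9×29 − 13×20
  = −13×49 + 22×29
  = 22×372 − 167×49
  = −167×1165 + 523×372
  = 523×5032 − 2259×1165
  = −2259×6197 + 2782×5032
So 5032⁻¹ ≡ 2782 (mod 6197).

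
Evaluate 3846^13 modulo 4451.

3474

Using repeated squaring:
13 in binary is 1101, i.e. 13 = 8 + 4 + 1.
3846^1 ≡ 3846 (mod 4451)
3846^2 ≡ 3846^2 = 14791716 ≡ 1043 (mod 4451)
3846^4 ≡ 1043^2 = 1087849 ≡ 1805 (mod 4451)
3846^8 ≡ 1805^2 = 3258025 ≡ 4344 (mod 4451)
3846^13 = 3846^8 · 3846^4 · 3846^1 ≡ 4344 · 1805 · 3846 (mod 4451).
Accumulate the product:
4344 · 1805 = 7840920 ≡ 2709
2709 · 3846 = 10418814 ≡ 3474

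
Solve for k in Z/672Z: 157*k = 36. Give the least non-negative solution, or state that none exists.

gcd(157, 672) = 1, so a unique solution mod 672 exists.
157⁻¹ ≡ 565 (mod 672).
k ≡ 565*36 ≡ 180 (mod 672).

180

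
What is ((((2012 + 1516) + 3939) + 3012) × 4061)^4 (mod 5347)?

1019

2012 + 1516 = 3528
3528 + 3939 = 7467 ≡ 2120 (mod 5347)
2120 + 3012 = 5132
5132 × 4061 = 20841052 ≡ 3793 (mod 5347)
(3793)^4 ≡ 1019 (mod 5347)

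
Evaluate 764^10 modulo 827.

42

764^1 ≡ 764 (mod 827)
764^2 ≡ 764^2 = 583696 ≡ 661 (mod 827)
764^4 ≡ 661^2 = 436921 ≡ 265 (mod 827)
764^8 ≡ 265^2 = 70225 ≡ 757 (mod 827)
764^10 = 764^8 * 764^2 ≡ 757 * 661 (mod 827).
757 * 661 = 500377 ≡ 42 (mod 827).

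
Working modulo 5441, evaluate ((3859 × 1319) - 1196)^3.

3859 × 1319 = 5090021 ≡ 2686 (mod 5441)
2686 - 1196 = 1490
(1490)^3 ≡ 553 (mod 5441)

553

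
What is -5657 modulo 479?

-5657 = -12·479 + 91, so -5657 ≡ 91 (mod 479).

91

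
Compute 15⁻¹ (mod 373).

By the extended Euclidean algorithm:
373 = 24×15 + 13
15 = 1×13 + 2
13 = 6×2 + 1
2 = 2×1 + 0
gcd(15, 373) = 1, so the inverse exists.
Back-substitute for 1:
1 = 1×13 − 6×2
  = −6×15 + 7×13
  = 7×373 − 174×15
So 15⁻¹ ≡ −174 ≡ 199 (mod 373).

199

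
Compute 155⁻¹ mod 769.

129

769 = 4·155 + 149
155 = 1·149 + 6
149 = 24·6 + 5
6 = 1·5 + 1
5 = 5·1 + 0
gcd(155, 769) = 1, so the inverse exists.
Back-substitute for 1:
1 = 1·6 − 1·5
  = −1·149 + 25·6
  = 25·155 − 26·149
  = −26·769 + 129·155
So 155⁻¹ ≡ 129 (mod 769).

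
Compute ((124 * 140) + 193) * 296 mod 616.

124 * 140 = 17360 ≡ 112 (mod 616)
112 + 193 = 305
305 * 296 = 90280 ≡ 344 (mod 616)

344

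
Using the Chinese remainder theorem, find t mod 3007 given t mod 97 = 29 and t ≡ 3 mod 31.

97⁻¹ mod 31: 97·8 ≡ 1 (mod 31), so 97⁻¹ ≡ 8.
t = 29 + 97·((3 − 29)·8 mod 31) = 29 + 97·9 = 902.
Check: 902 mod 97 = 29, 902 mod 31 = 3. ✓

902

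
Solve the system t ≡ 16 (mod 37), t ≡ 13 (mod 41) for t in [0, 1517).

423

37⁻¹ mod 41: 37*10 ≡ 1 (mod 41), so 37⁻¹ ≡ 10.
t = 16 + 37*((13 − 16)*10 mod 41) = 16 + 37*11 = 423.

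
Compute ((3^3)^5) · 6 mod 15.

(3)^3 ≡ 12 (mod 15)
(12)^5 ≡ 12 (mod 15)
12 · 6 = 72 ≡ 12 (mod 15)

12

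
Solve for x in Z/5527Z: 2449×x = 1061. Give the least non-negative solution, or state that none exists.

5137

gcd(2449, 5527) = 1, so a unique solution mod 5527 exists.
2449⁻¹ ≡ 4042 (mod 5527).
x ≡ 4042×1061 ≡ 5137 (mod 5527).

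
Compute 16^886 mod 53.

44

886 in binary is 1101110110, i.e. 886 = 512 + 256 + 64 + 32 + 16 + 4 + 2.
16^1 ≡ 16 (mod 53)
16^2 ≡ 16^2 = 256 ≡ 44 (mod 53)
16^4 ≡ 44^2 = 1936 ≡ 28 (mod 53)
16^8 ≡ 28^2 = 784 ≡ 42 (mod 53)
16^16 ≡ 42^2 = 1764 ≡ 15 (mod 53)
16^32 ≡ 15^2 = 225 ≡ 13 (mod 53)
16^64 ≡ 13^2 = 169 ≡ 10 (mod 53)
16^128 ≡ 10^2 = 100 ≡ 47 (mod 53)
16^256 ≡ 47^2 = 2209 ≡ 36 (mod 53)
16^512 ≡ 36^2 = 1296 ≡ 24 (mod 53)
16^886 = 16^512 · 16^256 · 16^64 · 16^32 · 16^16 · 16^4 · 16^2 ≡ 24 · 36 · 10 · 13 · 15 · 28 · 44 (mod 53).
Accumulate the product:
24 · 36 = 864 ≡ 16
16 · 10 = 160 ≡ 1
1 · 13 = 13
13 · 15 = 195 ≡ 36
36 · 28 = 1008 ≡ 1
1 · 44 = 44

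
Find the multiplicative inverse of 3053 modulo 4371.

4371 = 1×3053 + 1318
3053 = 2×1318 + 417
1318 = 3×417 + 67
417 = 6×67 + 15
67 = 4×15 + 7
15 = 2×7 + 1
7 = 7×1 + 0
gcd(3053, 4371) = 1, so the inverse exists.
Bézout: 1 = −410×4371 + 587×3053.
So 3053⁻¹ ≡ 587 (mod 4371).

587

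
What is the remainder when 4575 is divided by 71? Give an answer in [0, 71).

31

4575 = 64·71 + 31, so 4575 ≡ 31 (mod 71).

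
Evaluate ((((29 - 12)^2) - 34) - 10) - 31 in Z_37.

29 - 12 = 17
(17)^2 ≡ 30 (mod 37)
30 - 34 = -4 ≡ 33 (mod 37)
33 - 10 = 23
23 - 31 = -8 ≡ 29 (mod 37)

29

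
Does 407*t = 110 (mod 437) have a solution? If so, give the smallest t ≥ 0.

gcd(407, 437) = 1, so a unique solution mod 437 exists.
407⁻¹ ≡ 335 (mod 437).
t ≡ 335*110 ≡ 142 (mod 437).

142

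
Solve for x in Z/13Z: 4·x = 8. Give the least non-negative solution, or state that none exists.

2

gcd(4, 13) = 1, so a unique solution mod 13 exists.
4⁻¹ ≡ 10 (mod 13).
x ≡ 10·8 ≡ 2 (mod 13).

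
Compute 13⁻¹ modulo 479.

By the extended Euclidean algorithm:
479 = 36×13 + 11
13 = 1×11 + 2
11 = 5×2 + 1
2 = 2×1 + 0
gcd(13, 479) = 1, so the inverse exists.
Bézout: 1 = 6×479 − 221×13.
So 13⁻¹ ≡ −221 ≡ 258 (mod 479).

258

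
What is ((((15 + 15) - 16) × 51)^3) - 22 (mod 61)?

2

15 + 15 = 30
30 - 16 = 14
14 × 51 = 714 ≡ 43 (mod 61)
(43)^3 ≡ 24 (mod 61)
24 - 22 = 2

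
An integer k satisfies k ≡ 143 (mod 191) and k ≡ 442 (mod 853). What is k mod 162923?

191⁻¹ mod 853: 191*460 ≡ 1 (mod 853), so 191⁻¹ ≡ 460.
k = 143 + 191*((442 − 143)*460 mod 853) = 143 + 191*207 = 39680.

39680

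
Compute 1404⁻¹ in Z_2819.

2050

By the extended Euclidean algorithm:
2819 = 2*1404 + 11
1404 = 127*11 + 7
11 = 1*7 + 4
7 = 1*4 + 3
4 = 1*3 + 1
3 = 3*1 + 0
gcd(1404, 2819) = 1, so the inverse exists.
Back-substitute for 1:
1 = 1*4 − 1*3
  = −1*7 + 2*4
  = 2*11 − 3*7
  = −3*1404 + 383*11
  = 383*2819 − 769*1404
So 1404⁻¹ ≡ −769 ≡ 2050 (mod 2819).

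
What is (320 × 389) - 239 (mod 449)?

317

320 × 389 = 124480 ≡ 107 (mod 449)
107 - 239 = -132 ≡ 317 (mod 449)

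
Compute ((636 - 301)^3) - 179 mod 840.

156

636 - 301 = 335
(335)^3 ≡ 335 (mod 840)
335 - 179 = 156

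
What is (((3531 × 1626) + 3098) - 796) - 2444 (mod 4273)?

3531 × 1626 = 5741406 ≡ 2767 (mod 4273)
2767 + 3098 = 5865 ≡ 1592 (mod 4273)
1592 - 796 = 796
796 - 2444 = -1648 ≡ 2625 (mod 4273)

2625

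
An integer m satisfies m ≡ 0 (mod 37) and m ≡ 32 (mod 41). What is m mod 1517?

1221

37⁻¹ mod 41: 37*10 ≡ 1 (mod 41), so 37⁻¹ ≡ 10.
m = 0 + 37*((32 − 0)*10 mod 41) = 0 + 37*33 = 1221.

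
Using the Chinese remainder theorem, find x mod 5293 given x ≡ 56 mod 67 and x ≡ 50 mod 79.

2736

67⁻¹ mod 79: 67·46 ≡ 1 (mod 79), so 67⁻¹ ≡ 46.
x = 56 + 67·((50 − 56)·46 mod 79) = 56 + 67·40 = 2736.
Check: 2736 mod 67 = 56, 2736 mod 79 = 50. ✓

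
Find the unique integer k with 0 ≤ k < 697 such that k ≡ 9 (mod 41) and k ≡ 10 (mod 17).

214

41⁻¹ mod 17: 41*5 ≡ 1 (mod 17), so 41⁻¹ ≡ 5.
k = 9 + 41*((10 − 9)*5 mod 17) = 9 + 41*5 = 214.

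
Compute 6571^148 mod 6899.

3152

Using repeated squaring:
148 in binary is 10010100, i.e. 148 = 128 + 16 + 4.
6571^1 ≡ 6571 (mod 6899)
6571^2 ≡ 6571^2 = 43178041 ≡ 4099 (mod 6899)
6571^4 ≡ 4099^2 = 16801801 ≡ 2736 (mod 6899)
6571^8 ≡ 2736^2 = 7485696 ≡ 281 (mod 6899)
6571^16 ≡ 281^2 = 78961 ≡ 3072 (mod 6899)
6571^32 ≡ 3072^2 = 9437184 ≡ 6251 (mod 6899)
6571^64 ≡ 6251^2 = 39075001 ≡ 5964 (mod 6899)
6571^128 ≡ 5964^2 = 35569296 ≡ 4951 (mod 6899)
6571^148 = 6571^128 × 6571^16 × 6571^4 ≡ 4951 × 3072 × 2736 (mod 6899).
Accumulate the product:
4951 × 3072 = 15209472 ≡ 4076
4076 × 2736 = 11151936 ≡ 3152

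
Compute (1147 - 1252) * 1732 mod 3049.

1147 - 1252 = -105 ≡ 2944 (mod 3049)
2944 * 1732 = 5099008 ≡ 1080 (mod 3049)

1080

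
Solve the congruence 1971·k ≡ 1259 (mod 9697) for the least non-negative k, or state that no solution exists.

gcd(1971, 9697) = 1, so a unique solution mod 9697 exists.
1971⁻¹ ≡ 6076 (mod 9697).
k ≡ 6076·1259 ≡ 8448 (mod 9697).

8448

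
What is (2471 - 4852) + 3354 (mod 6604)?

2471 - 4852 = -2381 ≡ 4223 (mod 6604)
4223 + 3354 = 7577 ≡ 973 (mod 6604)

973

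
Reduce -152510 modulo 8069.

801

-152510 = -19×8069 + 801, so -152510 ≡ 801 (mod 8069).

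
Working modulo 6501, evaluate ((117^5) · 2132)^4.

3921

(117)^5 ≡ 879 (mod 6501)
879 · 2132 = 1874028 ≡ 1740 (mod 6501)
(1740)^4 ≡ 3921 (mod 6501)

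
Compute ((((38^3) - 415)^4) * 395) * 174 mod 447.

(38)^3 ≡ 338 (mod 447)
338 - 415 = -77 ≡ 370 (mod 447)
(370)^4 ≡ 67 (mod 447)
67 * 395 = 26465 ≡ 92 (mod 447)
92 * 174 = 16008 ≡ 363 (mod 447)

363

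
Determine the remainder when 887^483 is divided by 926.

701

483 in binary is 111100011, i.e. 483 = 256 + 128 + 64 + 32 + 2 + 1.
887^1 ≡ 887 (mod 926)
887^2 ≡ 887^2 = 786769 ≡ 595 (mod 926)
887^4 ≡ 595^2 = 354025 ≡ 293 (mod 926)
887^8 ≡ 293^2 = 85849 ≡ 657 (mod 926)
887^16 ≡ 657^2 = 431649 ≡ 133 (mod 926)
887^32 ≡ 133^2 = 17689 ≡ 95 (mod 926)
887^64 ≡ 95^2 = 9025 ≡ 691 (mod 926)
887^128 ≡ 691^2 = 477481 ≡ 591 (mod 926)
887^256 ≡ 591^2 = 349281 ≡ 179 (mod 926)
887^483 = 887^256 * 887^128 * 887^64 * 887^32 * 887^2 * 887^1 ≡ 179 * 591 * 691 * 95 * 595 * 887 (mod 926).
Accumulate the product:
179 * 591 = 105789 ≡ 225
225 * 691 = 155475 ≡ 833
833 * 95 = 79135 ≡ 425
425 * 595 = 252875 ≡ 77
77 * 887 = 68299 ≡ 701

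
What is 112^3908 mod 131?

3908 in binary is 111101000100, i.e. 3908 = 2048 + 1024 + 512 + 256 + 64 + 4.
112^1 ≡ 112 (mod 131)
112^2 ≡ 112^2 = 12544 ≡ 99 (mod 131)
112^4 ≡ 99^2 = 9801 ≡ 107 (mod 131)
112^8 ≡ 107^2 = 11449 ≡ 52 (mod 131)
112^16 ≡ 52^2 = 2704 ≡ 84 (mod 131)
112^32 ≡ 84^2 = 7056 ≡ 113 (mod 131)
112^64 ≡ 113^2 = 12769 ≡ 62 (mod 131)
112^128 ≡ 62^2 = 3844 ≡ 45 (mod 131)
112^256 ≡ 45^2 = 2025 ≡ 60 (mod 131)
112^512 ≡ 60^2 = 3600 ≡ 63 (mod 131)
112^1024 ≡ 63^2 = 3969 ≡ 39 (mod 131)
112^2048 ≡ 39^2 = 1521 ≡ 80 (mod 131)
112^3908 = 112^2048 × 112^1024 × 112^512 × 112^256 × 112^64 × 112^4 ≡ 80 × 39 × 63 × 60 × 62 × 107 (mod 131).
Accumulate the product:
80 × 39 = 3120 ≡ 107
107 × 63 = 6741 ≡ 60
60 × 60 = 3600 ≡ 63
63 × 62 = 3906 ≡ 107
107 × 107 = 11449 ≡ 52

52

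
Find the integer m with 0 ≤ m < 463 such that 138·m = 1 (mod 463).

463 = 3*138 + 49
138 = 2*49 + 40
49 = 1*40 + 9
40 = 4*9 + 4
9 = 2*4 + 1
4 = 4*1 + 0
gcd(138, 463) = 1, so the inverse exists.
Bézout: 1 = 31*463 − 104*138.
So 138⁻¹ ≡ −104 ≡ 359 (mod 463).

359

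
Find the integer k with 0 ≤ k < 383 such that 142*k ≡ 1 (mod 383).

294

By the extended Euclidean algorithm:
383 = 2×142 + 99
142 = 1×99 + 43
99 = 2×43 + 13
43 = 3×13 + 4
13 = 3×4 + 1
4 = 4×1 + 0
gcd(142, 383) = 1, so the inverse exists.
Bézout: 1 = 33×383 − 89×142.
So 142⁻¹ ≡ −89 ≡ 294 (mod 383).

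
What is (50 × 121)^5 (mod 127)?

36

50 × 121 = 6050 ≡ 81 (mod 127)
(81)^5 ≡ 36 (mod 127)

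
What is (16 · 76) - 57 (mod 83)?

80

16 · 76 = 1216 ≡ 54 (mod 83)
54 - 57 = -3 ≡ 80 (mod 83)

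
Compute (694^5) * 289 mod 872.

592

(694)^5 ≡ 168 (mod 872)
168 * 289 = 48552 ≡ 592 (mod 872)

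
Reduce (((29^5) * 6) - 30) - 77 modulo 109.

10

(29)^5 ≡ 74 (mod 109)
74 * 6 = 444 ≡ 8 (mod 109)
8 - 30 = -22 ≡ 87 (mod 109)
87 - 77 = 10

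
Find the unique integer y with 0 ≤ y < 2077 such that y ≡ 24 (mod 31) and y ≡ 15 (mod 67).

551

31⁻¹ mod 67: 31×13 ≡ 1 (mod 67), so 31⁻¹ ≡ 13.
y = 24 + 31×((15 − 24)×13 mod 67) = 24 + 31×17 = 551.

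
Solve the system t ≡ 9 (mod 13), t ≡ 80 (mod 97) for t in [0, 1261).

13⁻¹ mod 97: 13·15 ≡ 1 (mod 97), so 13⁻¹ ≡ 15.
t = 9 + 13·((80 − 9)·15 mod 97) = 9 + 13·95 = 1244.
Check: 1244 mod 13 = 9, 1244 mod 97 = 80. ✓

1244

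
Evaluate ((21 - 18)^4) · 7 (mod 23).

21 - 18 = 3
(3)^4 ≡ 12 (mod 23)
12 · 7 = 84 ≡ 15 (mod 23)

15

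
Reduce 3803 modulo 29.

4

3803 = 131×29 + 4, so 3803 ≡ 4 (mod 29).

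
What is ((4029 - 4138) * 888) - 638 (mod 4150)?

2170

4029 - 4138 = -109 ≡ 4041 (mod 4150)
4041 * 888 = 3588408 ≡ 2808 (mod 4150)
2808 - 638 = 2170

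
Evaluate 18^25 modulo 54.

0

Using repeated squaring:
25 in binary is 11001, i.e. 25 = 16 + 8 + 1.
18^1 ≡ 18 (mod 54)
18^2 ≡ 18^2 = 324 ≡ 0 (mod 54)
18^4 ≡ 0^2 = 0 (mod 54)
18^8 ≡ 0^2 = 0 (mod 54)
18^16 ≡ 0^2 = 0 (mod 54)
18^25 = 18^16 · 18^8 · 18^1 ≡ 0 · 0 · 18 (mod 54).
Accumulate the product:
0 · 0 = 0
0 · 18 = 0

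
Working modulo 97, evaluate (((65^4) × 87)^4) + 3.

27

(65)^4 ≡ 6 (mod 97)
6 × 87 = 522 ≡ 37 (mod 97)
(37)^4 ≡ 24 (mod 97)
24 + 3 = 27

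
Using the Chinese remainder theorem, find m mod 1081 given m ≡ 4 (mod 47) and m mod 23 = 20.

47⁻¹ mod 23: 47*1 ≡ 1 (mod 23), so 47⁻¹ ≡ 1.
m = 4 + 47*((20 − 4)*1 mod 23) = 4 + 47*16 = 756.
Check: 756 mod 47 = 4, 756 mod 23 = 20. ✓

756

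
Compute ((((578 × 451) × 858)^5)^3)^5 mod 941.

578 × 451 = 260678 ≡ 21 (mod 941)
21 × 858 = 18018 ≡ 139 (mod 941)
(139)^5 ≡ 623 (mod 941)
(623)^3 ≡ 302 (mod 941)
(302)^5 ≡ 248 (mod 941)

248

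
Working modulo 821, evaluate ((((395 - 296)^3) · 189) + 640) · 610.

67

395 - 296 = 99
(99)^3 ≡ 698 (mod 821)
698 · 189 = 131922 ≡ 562 (mod 821)
562 + 640 = 1202 ≡ 381 (mod 821)
381 · 610 = 232410 ≡ 67 (mod 821)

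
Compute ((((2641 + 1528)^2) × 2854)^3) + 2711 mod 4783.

2940

2641 + 1528 = 4169
(4169)^2 ≡ 3922 (mod 4783)
3922 × 2854 = 11193388 ≡ 1168 (mod 4783)
(1168)^3 ≡ 229 (mod 4783)
229 + 2711 = 2940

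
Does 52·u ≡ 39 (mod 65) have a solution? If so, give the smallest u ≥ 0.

gcd(52, 65) = 13, and 13 | 39, so solutions exist.
Divide through by 13: 4·u mod 5 = 3.
4⁻¹ ≡ 4 (mod 5).
u ≡ 4·3 ≡ 2 (mod 5).
The smallest non-negative solution is u = 2.

2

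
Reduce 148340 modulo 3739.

2519

148340 = 39·3739 + 2519, so 148340 ≡ 2519 (mod 3739).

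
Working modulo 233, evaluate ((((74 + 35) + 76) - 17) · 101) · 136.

16

74 + 35 = 109
109 + 76 = 185
185 - 17 = 168
168 · 101 = 16968 ≡ 192 (mod 233)
192 · 136 = 26112 ≡ 16 (mod 233)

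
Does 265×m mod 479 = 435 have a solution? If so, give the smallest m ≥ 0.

gcd(265, 479) = 1, so a unique solution mod 479 exists.
265⁻¹ ≡ 47 (mod 479).
m ≡ 47×435 ≡ 327 (mod 479).

327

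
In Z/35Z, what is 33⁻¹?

Apply the Euclidean algorithm and back-substitute:
35 = 1×33 + 2
33 = 16×2 + 1
2 = 2×1 + 0
gcd(33, 35) = 1, so the inverse exists.
Bézout: 1 = −16×35 + 17×33.
So 33⁻¹ ≡ 17 (mod 35).

17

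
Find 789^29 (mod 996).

789^1 ≡ 789 (mod 996)
789^2 ≡ 789^2 = 622521 ≡ 21 (mod 996)
789^4 ≡ 21^2 = 441 (mod 996)
789^8 ≡ 441^2 = 194481 ≡ 261 (mod 996)
789^16 ≡ 261^2 = 68121 ≡ 393 (mod 996)
789^29 = 789^16 * 789^8 * 789^4 * 789^1 ≡ 393 * 261 * 441 * 789 (mod 996).
Accumulate the product:
393 * 261 = 102573 ≡ 981
981 * 441 = 432621 ≡ 357
357 * 789 = 281673 ≡ 801

801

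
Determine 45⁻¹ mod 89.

89 = 1×45 + 44
45 = 1×44 + 1
44 = 44×1 + 0
gcd(45, 89) = 1, so the inverse exists.
Back-substitute for 1:
1 = 1×45 − 1×44
  = −1×89 + 2×45
So 45⁻¹ ≡ 2 (mod 89).

2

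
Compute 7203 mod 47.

7203 = 153·47 + 12, so 7203 ≡ 12 (mod 47).

12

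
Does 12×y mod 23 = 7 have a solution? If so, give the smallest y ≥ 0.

14

gcd(12, 23) = 1, so a unique solution mod 23 exists.
12⁻¹ ≡ 2 (mod 23).
y ≡ 2×7 ≡ 14 (mod 23).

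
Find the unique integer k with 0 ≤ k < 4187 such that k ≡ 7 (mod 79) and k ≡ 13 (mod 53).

79⁻¹ mod 53: 79×51 ≡ 1 (mod 53), so 79⁻¹ ≡ 51.
k = 7 + 79×((13 − 7)×51 mod 53) = 7 + 79×41 = 3246.
Check: 3246 mod 79 = 7, 3246 mod 53 = 13. ✓

3246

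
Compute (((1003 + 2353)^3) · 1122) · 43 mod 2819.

1003 + 2353 = 3356 ≡ 537 (mod 2819)
(537)^3 ≡ 845 (mod 2819)
845 · 1122 = 948090 ≡ 906 (mod 2819)
906 · 43 = 38958 ≡ 2311 (mod 2819)

2311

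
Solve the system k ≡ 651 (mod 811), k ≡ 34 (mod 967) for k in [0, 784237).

811⁻¹ mod 967: 811*936 ≡ 1 (mod 967), so 811⁻¹ ≡ 936.
k = 651 + 811*((34 − 651)*936 mod 967) = 651 + 811*754 = 612145.

612145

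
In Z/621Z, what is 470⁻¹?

329

621 = 1×470 + 151
470 = 3×151 + 17
151 = 8×17 + 15
17 = 1×15 + 2
15 = 7×2 + 1
2 = 2×1 + 0
gcd(470, 621) = 1, so the inverse exists.
Bézout: 1 = 221×621 − 292×470.
So 470⁻¹ ≡ −292 ≡ 329 (mod 621).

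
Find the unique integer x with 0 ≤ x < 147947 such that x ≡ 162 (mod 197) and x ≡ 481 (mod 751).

197⁻¹ mod 751: 197·61 ≡ 1 (mod 751), so 197⁻¹ ≡ 61.
x = 162 + 197·((481 − 162)·61 mod 751) = 162 + 197·684 = 134910.
Check: 134910 mod 197 = 162, 134910 mod 751 = 481. ✓

134910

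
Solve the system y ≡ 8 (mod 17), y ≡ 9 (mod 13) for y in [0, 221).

17⁻¹ mod 13: 17×10 ≡ 1 (mod 13), so 17⁻¹ ≡ 10.
y = 8 + 17×((9 − 8)×10 mod 13) = 8 + 17×10 = 178.

178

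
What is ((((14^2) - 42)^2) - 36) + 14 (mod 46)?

(14)^2 ≡ 12 (mod 46)
12 - 42 = -30 ≡ 16 (mod 46)
(16)^2 ≡ 26 (mod 46)
26 - 36 = -10 ≡ 36 (mod 46)
36 + 14 = 50 ≡ 4 (mod 46)

4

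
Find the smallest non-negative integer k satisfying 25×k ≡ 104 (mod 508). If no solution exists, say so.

gcd(25, 508) = 1, so a unique solution mod 508 exists.
25⁻¹ ≡ 61 (mod 508).
k ≡ 61×104 ≡ 248 (mod 508).

248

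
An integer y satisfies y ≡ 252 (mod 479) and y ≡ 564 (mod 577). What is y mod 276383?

479⁻¹ mod 577: 479·524 ≡ 1 (mod 577), so 479⁻¹ ≡ 524.
y = 252 + 479·((564 − 252)·524 mod 577) = 252 + 479·197 = 94615.

94615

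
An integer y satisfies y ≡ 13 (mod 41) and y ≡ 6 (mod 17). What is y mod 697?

669

41⁻¹ mod 17: 41·5 ≡ 1 (mod 17), so 41⁻¹ ≡ 5.
y = 13 + 41·((6 − 13)·5 mod 17) = 13 + 41·16 = 669.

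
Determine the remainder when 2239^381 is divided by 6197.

4774

Compute successive squares:
381 in binary is 101111101, i.e. 381 = 256 + 64 + 32 + 16 + 8 + 4 + 1.
2239^1 ≡ 2239 (mod 6197)
2239^2 ≡ 2239^2 = 5013121 ≡ 5945 (mod 6197)
2239^4 ≡ 5945^2 = 35343025 ≡ 1534 (mod 6197)
2239^8 ≡ 1534^2 = 2353156 ≡ 4493 (mod 6197)
2239^16 ≡ 4493^2 = 20187049 ≡ 3420 (mod 6197)
2239^32 ≡ 3420^2 = 11696400 ≡ 2661 (mod 6197)
2239^64 ≡ 2661^2 = 7080921 ≡ 3947 (mod 6197)
2239^128 ≡ 3947^2 = 15578809 ≡ 5748 (mod 6197)
2239^256 ≡ 5748^2 = 33039504 ≡ 3297 (mod 6197)
2239^381 = 2239^256 · 2239^64 · 2239^32 · 2239^16 · 2239^8 · 2239^4 · 2239^1 ≡ 3297 · 3947 · 2661 · 3420 · 4493 · 1534 · 2239 (mod 6197).
Accumulate the product:
3297 · 3947 = 13013259 ≡ 5756
5756 · 2661 = 15316716 ≡ 3929
3929 · 3420 = 13437180 ≡ 2084
2084 · 4493 = 9363412 ≡ 5942
5942 · 1534 = 9115028 ≡ 5438
5438 · 2239 = 12175682 ≡ 4774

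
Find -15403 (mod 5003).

4609

-15403 = -4·5003 + 4609, so -15403 ≡ 4609 (mod 5003).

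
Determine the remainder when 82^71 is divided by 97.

5

Using repeated squaring:
82^1 ≡ 82 (mod 97)
82^2 ≡ 82^2 = 6724 ≡ 31 (mod 97)
82^4 ≡ 31^2 = 961 ≡ 88 (mod 97)
82^8 ≡ 88^2 = 7744 ≡ 81 (mod 97)
82^16 ≡ 81^2 = 6561 ≡ 62 (mod 97)
82^32 ≡ 62^2 = 3844 ≡ 61 (mod 97)
82^64 ≡ 61^2 = 3721 ≡ 35 (mod 97)
82^71 = 82^64 · 82^4 · 82^2 · 82^1 ≡ 35 · 88 · 31 · 82 (mod 97).
Accumulate the product:
35 · 88 = 3080 ≡ 73
73 · 31 = 2263 ≡ 32
32 · 82 = 2624 ≡ 5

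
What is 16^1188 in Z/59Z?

48

1188 in binary is 10010100100, i.e. 1188 = 1024 + 128 + 32 + 4.
16^1 ≡ 16 (mod 59)
16^2 ≡ 16^2 = 256 ≡ 20 (mod 59)
16^4 ≡ 20^2 = 400 ≡ 46 (mod 59)
16^8 ≡ 46^2 = 2116 ≡ 51 (mod 59)
16^16 ≡ 51^2 = 2601 ≡ 5 (mod 59)
16^32 ≡ 5^2 = 25 (mod 59)
16^64 ≡ 25^2 = 625 ≡ 35 (mod 59)
16^128 ≡ 35^2 = 1225 ≡ 45 (mod 59)
16^256 ≡ 45^2 = 2025 ≡ 19 (mod 59)
16^512 ≡ 19^2 = 361 ≡ 7 (mod 59)
16^1024 ≡ 7^2 = 49 (mod 59)
16^1188 = 16^1024 * 16^128 * 16^32 * 16^4 ≡ 49 * 45 * 25 * 46 (mod 59).
Accumulate the product:
49 * 45 = 2205 ≡ 22
22 * 25 = 550 ≡ 19
19 * 46 = 874 ≡ 48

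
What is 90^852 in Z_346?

852 in binary is 1101010100, i.e. 852 = 512 + 256 + 64 + 16 + 4.
90^1 ≡ 90 (mod 346)
90^2 ≡ 90^2 = 8100 ≡ 142 (mod 346)
90^4 ≡ 142^2 = 20164 ≡ 96 (mod 346)
90^8 ≡ 96^2 = 9216 ≡ 220 (mod 346)
90^16 ≡ 220^2 = 48400 ≡ 306 (mod 346)
90^32 ≡ 306^2 = 93636 ≡ 216 (mod 346)
90^64 ≡ 216^2 = 46656 ≡ 292 (mod 346)
90^128 ≡ 292^2 = 85264 ≡ 148 (mod 346)
90^256 ≡ 148^2 = 21904 ≡ 106 (mod 346)
90^512 ≡ 106^2 = 11236 ≡ 164 (mod 346)
90^852 = 90^512 * 90^256 * 90^64 * 90^16 * 90^4 ≡ 164 * 106 * 292 * 306 * 96 (mod 346).
Accumulate the product:
164 * 106 = 17384 ≡ 84
84 * 292 = 24528 ≡ 308
308 * 306 = 94248 ≡ 136
136 * 96 = 13056 ≡ 254

254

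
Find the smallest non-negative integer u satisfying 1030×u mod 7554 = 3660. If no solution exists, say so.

gcd(1030, 7554) = 2, and 2 | 3660, so solutions exist.
Divide through by 2: 515×u mod 3777 = 1830.
515⁻¹ ≡ 3755 (mod 3777).
u ≡ 3755×1830 ≡ 1287 (mod 3777).
The smallest non-negative solution is u = 1287.

1287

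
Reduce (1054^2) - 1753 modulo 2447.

(1054)^2 ≡ 2425 (mod 2447)
2425 - 1753 = 672

672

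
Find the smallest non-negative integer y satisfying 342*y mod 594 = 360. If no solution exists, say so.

gcd(342, 594) = 18, and 18 | 360, so solutions exist.
Divide through by 18: 19*y mod 33 = 20.
19⁻¹ ≡ 7 (mod 33).
y ≡ 7*20 ≡ 8 (mod 33).
The smallest non-negative solution is y = 8.

8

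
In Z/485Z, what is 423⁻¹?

352

485 = 1·423 + 62
423 = 6·62 + 51
62 = 1·51 + 11
51 = 4·11 + 7
11 = 1·7 + 4
7 = 1·4 + 3
4 = 1·3 + 1
3 = 3·1 + 0
gcd(423, 485) = 1, so the inverse exists.
Back-substitute for 1:
1 = 1·4 − 1·3
  = −1·7 + 2·4
  = 2·11 − 3·7
  = −3·51 + 14·11
  = 14·62 − 17·51
  = −17·423 + 116·62
  = 116·485 − 133·423
So 423⁻¹ ≡ −133 ≡ 352 (mod 485).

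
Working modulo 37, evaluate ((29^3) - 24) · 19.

(29)^3 ≡ 6 (mod 37)
6 - 24 = -18 ≡ 19 (mod 37)
19 · 19 = 361 ≡ 28 (mod 37)

28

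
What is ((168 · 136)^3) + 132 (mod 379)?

48

168 · 136 = 22848 ≡ 108 (mod 379)
(108)^3 ≡ 295 (mod 379)
295 + 132 = 427 ≡ 48 (mod 379)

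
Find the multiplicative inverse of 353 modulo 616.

89

Apply the Euclidean algorithm and back-substitute:
616 = 1×353 + 263
353 = 1×263 + 90
263 = 2×90 + 83
90 = 1×83 + 7
83 = 11×7 + 6
7 = 1×6 + 1
6 = 6×1 + 0
gcd(353, 616) = 1, so the inverse exists.
Bézout: 1 = −51×616 + 89×353.
So 353⁻¹ ≡ 89 (mod 616).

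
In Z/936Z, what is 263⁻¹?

815

Run the extended Euclidean algorithm:
936 = 3*263 + 147
263 = 1*147 + 116
147 = 1*116 + 31
116 = 3*31 + 23
31 = 1*23 + 8
23 = 2*8 + 7
8 = 1*7 + 1
7 = 7*1 + 0
gcd(263, 936) = 1, so the inverse exists.
Bézout: 1 = 34*936 − 121*263.
So 263⁻¹ ≡ −121 ≡ 815 (mod 936).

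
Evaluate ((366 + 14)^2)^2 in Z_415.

366 + 14 = 380
(380)^2 ≡ 395 (mod 415)
(395)^2 ≡ 400 (mod 415)

400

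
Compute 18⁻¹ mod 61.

61 = 3*18 + 7
18 = 2*7 + 4
7 = 1*4 + 3
4 = 1*3 + 1
3 = 3*1 + 0
gcd(18, 61) = 1, so the inverse exists.
Bézout: 1 = −5*61 + 17*18.
So 18⁻¹ ≡ 17 (mod 61).

17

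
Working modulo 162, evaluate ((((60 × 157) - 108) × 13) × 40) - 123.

60 × 157 = 9420 ≡ 24 (mod 162)
24 - 108 = -84 ≡ 78 (mod 162)
78 × 13 = 1014 ≡ 42 (mod 162)
42 × 40 = 1680 ≡ 60 (mod 162)
60 - 123 = -63 ≡ 99 (mod 162)

99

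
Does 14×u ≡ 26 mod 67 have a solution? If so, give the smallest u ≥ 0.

gcd(14, 67) = 1, so a unique solution mod 67 exists.
14⁻¹ ≡ 24 (mod 67).
u ≡ 24×26 ≡ 21 (mod 67).

21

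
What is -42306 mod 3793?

-42306 = -12·3793 + 3210, so -42306 ≡ 3210 (mod 3793).

3210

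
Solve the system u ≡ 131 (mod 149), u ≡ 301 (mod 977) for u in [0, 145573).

126334

149⁻¹ mod 977: 149·459 ≡ 1 (mod 977), so 149⁻¹ ≡ 459.
u = 131 + 149·((301 − 131)·459 mod 977) = 131 + 149·847 = 126334.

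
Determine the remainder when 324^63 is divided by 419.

Compute successive squares:
324^1 ≡ 324 (mod 419)
324^2 ≡ 324^2 = 104976 ≡ 226 (mod 419)
324^4 ≡ 226^2 = 51076 ≡ 377 (mod 419)
324^8 ≡ 377^2 = 142129 ≡ 88 (mod 419)
324^16 ≡ 88^2 = 7744 ≡ 202 (mod 419)
324^32 ≡ 202^2 = 40804 ≡ 161 (mod 419)
324^63 = 324^32 · 324^16 · 324^8 · 324^4 · 324^2 · 324^1 ≡ 161 · 202 · 88 · 377 · 226 · 324 (mod 419).
Accumulate the product:
161 · 202 = 32522 ≡ 259
259 · 88 = 22792 ≡ 166
166 · 377 = 62582 ≡ 151
151 · 226 = 34126 ≡ 187
187 · 324 = 60588 ≡ 252

252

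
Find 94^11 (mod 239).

Using repeated squaring:
11 in binary is 1011, i.e. 11 = 8 + 2 + 1.
94^1 ≡ 94 (mod 239)
94^2 ≡ 94^2 = 8836 ≡ 232 (mod 239)
94^4 ≡ 232^2 = 53824 ≡ 49 (mod 239)
94^8 ≡ 49^2 = 2401 ≡ 11 (mod 239)
94^11 = 94^8 · 94^2 · 94^1 ≡ 11 · 232 · 94 (mod 239).
Accumulate the product:
11 · 232 = 2552 ≡ 162
162 · 94 = 15228 ≡ 171

171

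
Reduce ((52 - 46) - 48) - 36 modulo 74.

70

52 - 46 = 6
6 - 48 = -42 ≡ 32 (mod 74)
32 - 36 = -4 ≡ 70 (mod 74)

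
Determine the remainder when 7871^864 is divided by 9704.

7569

864 in binary is 1101100000, i.e. 864 = 512 + 256 + 64 + 32.
7871^1 ≡ 7871 (mod 9704)
7871^2 ≡ 7871^2 = 61952641 ≡ 2305 (mod 9704)
7871^4 ≡ 2305^2 = 5313025 ≡ 4937 (mod 9704)
7871^8 ≡ 4937^2 = 24373969 ≡ 7225 (mod 9704)
7871^16 ≡ 7225^2 = 52200625 ≡ 2809 (mod 9704)
7871^32 ≡ 2809^2 = 7890481 ≡ 1129 (mod 9704)
7871^64 ≡ 1129^2 = 1274641 ≡ 3417 (mod 9704)
7871^128 ≡ 3417^2 = 11675889 ≡ 1977 (mod 9704)
7871^256 ≡ 1977^2 = 3908529 ≡ 7521 (mod 9704)
7871^512 ≡ 7521^2 = 56565441 ≡ 825 (mod 9704)
7871^864 = 7871^512 × 7871^256 × 7871^64 × 7871^32 ≡ 825 × 7521 × 3417 × 1129 (mod 9704).
Accumulate the product:
825 × 7521 = 6204825 ≡ 3969
3969 × 3417 = 13562073 ≡ 5585
5585 × 1129 = 6305465 ≡ 7569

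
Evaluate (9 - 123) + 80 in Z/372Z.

338

9 - 123 = -114 ≡ 258 (mod 372)
258 + 80 = 338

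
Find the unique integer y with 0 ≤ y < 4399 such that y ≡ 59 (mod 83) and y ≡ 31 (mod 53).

83⁻¹ mod 53: 83·23 ≡ 1 (mod 53), so 83⁻¹ ≡ 23.
y = 59 + 83·((31 − 59)·23 mod 53) = 59 + 83·45 = 3794.
Check: 3794 mod 83 = 59, 3794 mod 53 = 31. ✓

3794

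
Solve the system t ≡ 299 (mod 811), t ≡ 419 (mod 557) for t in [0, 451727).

420397

811⁻¹ mod 557: 811×125 ≡ 1 (mod 557), so 811⁻¹ ≡ 125.
t = 299 + 811×((419 − 299)×125 mod 557) = 299 + 811×518 = 420397.
Check: 420397 mod 811 = 299, 420397 mod 557 = 419. ✓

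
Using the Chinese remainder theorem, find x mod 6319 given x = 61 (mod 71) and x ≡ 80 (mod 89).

5954

71⁻¹ mod 89: 71*84 ≡ 1 (mod 89), so 71⁻¹ ≡ 84.
x = 61 + 71*((80 − 61)*84 mod 89) = 61 + 71*83 = 5954.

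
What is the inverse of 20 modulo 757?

757 = 37×20 + 17
20 = 1×17 + 3
17 = 5×3 + 2
3 = 1×2 + 1
2 = 2×1 + 0
gcd(20, 757) = 1, so the inverse exists.
Bézout: 1 = −7×757 + 265×20.
So 20⁻¹ ≡ 265 (mod 757).

265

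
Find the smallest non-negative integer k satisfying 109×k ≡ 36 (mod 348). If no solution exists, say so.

gcd(109, 348) = 1, so a unique solution mod 348 exists.
109⁻¹ ≡ 265 (mod 348).
k ≡ 265×36 ≡ 144 (mod 348).

144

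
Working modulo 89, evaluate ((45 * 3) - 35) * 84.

45 * 3 = 135 ≡ 46 (mod 89)
46 - 35 = 11
11 * 84 = 924 ≡ 34 (mod 89)

34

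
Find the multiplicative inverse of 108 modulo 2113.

450

Run the extended Euclidean algorithm:
2113 = 19·108 + 61
108 = 1·61 + 47
61 = 1·47 + 14
47 = 3·14 + 5
14 = 2·5 + 4
5 = 1·4 + 1
4 = 4·1 + 0
gcd(108, 2113) = 1, so the inverse exists.
Back-substitute for 1:
1 = 1·5 − 1·4
  = −1·14 + 3·5
  = 3·47 − 10·14
  = −10·61 + 13·47
  = 13·108 − 23·61
  = −23·2113 + 450·108
So 108⁻¹ ≡ 450 (mod 2113).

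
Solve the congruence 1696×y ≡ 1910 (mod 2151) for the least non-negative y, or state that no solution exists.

374

gcd(1696, 2151) = 1, so a unique solution mod 2151 exists.
1696⁻¹ ≡ 52 (mod 2151).
y ≡ 52×1910 ≡ 374 (mod 2151).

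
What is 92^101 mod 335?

22

Using repeated squaring:
101 in binary is 1100101, i.e. 101 = 64 + 32 + 4 + 1.
92^1 ≡ 92 (mod 335)
92^2 ≡ 92^2 = 8464 ≡ 89 (mod 335)
92^4 ≡ 89^2 = 7921 ≡ 216 (mod 335)
92^8 ≡ 216^2 = 46656 ≡ 91 (mod 335)
92^16 ≡ 91^2 = 8281 ≡ 241 (mod 335)
92^32 ≡ 241^2 = 58081 ≡ 126 (mod 335)
92^64 ≡ 126^2 = 15876 ≡ 131 (mod 335)
92^101 = 92^64 × 92^32 × 92^4 × 92^1 ≡ 131 × 126 × 216 × 92 (mod 335).
Accumulate the product:
131 × 126 = 16506 ≡ 91
91 × 216 = 19656 ≡ 226
226 × 92 = 20792 ≡ 22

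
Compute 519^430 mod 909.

519^1 ≡ 519 (mod 909)
519^2 ≡ 519^2 = 269361 ≡ 297 (mod 909)
519^4 ≡ 297^2 = 88209 ≡ 36 (mod 909)
519^8 ≡ 36^2 = 1296 ≡ 387 (mod 909)
519^16 ≡ 387^2 = 149769 ≡ 693 (mod 909)
519^32 ≡ 693^2 = 480249 ≡ 297 (mod 909)
519^64 ≡ 297^2 = 88209 ≡ 36 (mod 909)
519^128 ≡ 36^2 = 1296 ≡ 387 (mod 909)
519^256 ≡ 387^2 = 149769 ≡ 693 (mod 909)
519^430 = 519^256 * 519^128 * 519^32 * 519^8 * 519^4 * 519^2 ≡ 693 * 387 * 297 * 387 * 36 * 297 (mod 909).
Accumulate the product:
693 * 387 = 268191 ≡ 36
36 * 297 = 10692 ≡ 693
693 * 387 = 268191 ≡ 36
36 * 36 = 1296 ≡ 387
387 * 297 = 114939 ≡ 405

405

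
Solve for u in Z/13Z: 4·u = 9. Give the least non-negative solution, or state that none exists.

12

gcd(4, 13) = 1, so a unique solution mod 13 exists.
4⁻¹ ≡ 10 (mod 13).
u ≡ 10·9 ≡ 12 (mod 13).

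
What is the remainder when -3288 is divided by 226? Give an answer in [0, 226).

-3288 = -15×226 + 102, so -3288 ≡ 102 (mod 226).

102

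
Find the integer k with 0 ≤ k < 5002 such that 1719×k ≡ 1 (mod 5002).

355

By the extended Euclidean algorithm:
5002 = 2*1719 + 1564
1719 = 1*1564 + 155
1564 = 10*155 + 14
155 = 11*14 + 1
14 = 14*1 + 0
gcd(1719, 5002) = 1, so the inverse exists.
Back-substitute for 1:
1 = 1*155 − 11*14
  = −11*1564 + 111*155
  = 111*1719 − 122*1564
  = −122*5002 + 355*1719
So 1719⁻¹ ≡ 355 (mod 5002).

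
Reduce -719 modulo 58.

-719 = -13·58 + 35, so -719 ≡ 35 (mod 58).

35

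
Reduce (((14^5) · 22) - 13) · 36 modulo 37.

(14)^5 ≡ 29 (mod 37)
29 · 22 = 638 ≡ 9 (mod 37)
9 - 13 = -4 ≡ 33 (mod 37)
33 · 36 = 1188 ≡ 4 (mod 37)

4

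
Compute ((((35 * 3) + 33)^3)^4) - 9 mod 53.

35 * 3 = 105 ≡ 52 (mod 53)
52 + 33 = 85 ≡ 32 (mod 53)
(32)^3 ≡ 14 (mod 53)
(14)^4 ≡ 44 (mod 53)
44 - 9 = 35

35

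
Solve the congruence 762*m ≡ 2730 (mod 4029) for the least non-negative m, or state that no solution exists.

gcd(762, 4029) = 3, and 3 | 2730, so solutions exist.
Divide through by 3: 254*m ≡ 910 mod 1343.
254⁻¹ ≡ 883 (mod 1343).
m ≡ 883*910 ≡ 416 (mod 1343).
The smallest non-negative solution is m = 416.

416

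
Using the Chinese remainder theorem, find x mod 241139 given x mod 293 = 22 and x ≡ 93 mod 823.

126012

293⁻¹ mod 823: 293×632 ≡ 1 (mod 823), so 293⁻¹ ≡ 632.
x = 22 + 293×((93 − 22)×632 mod 823) = 22 + 293×430 = 126012.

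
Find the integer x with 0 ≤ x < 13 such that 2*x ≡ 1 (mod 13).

Apply the Euclidean algorithm and back-substitute:
13 = 6×2 + 1
2 = 2×1 + 0
gcd(2, 13) = 1, so the inverse exists.
Back-substitute for 1:
1 = 1×13 − 6×2
So 2⁻¹ ≡ −6 ≡ 7 (mod 13).

7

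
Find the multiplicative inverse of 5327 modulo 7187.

By the extended Euclidean algorithm:
7187 = 1×5327 + 1860
5327 = 2×1860 + 1607
1860 = 1×1607 + 253
1607 = 6×253 + 89
253 = 2×89 + 75
89 = 1×75 + 14
75 = 5×14 + 5
14 = 2×5 + 4
5 = 1×4 + 1
4 = 4×1 + 0
gcd(5327, 7187) = 1, so the inverse exists.
Back-substitute for 1:
1 = 1×5 − 1×4
  = −1×14 + 3×5
  = 3×75 − 16×14
  = −16×89 + 19×75
  = 19×253 − 54×89
  = −54×1607 + 343×253
  = 343×1860 − 397×1607
  = −397×5327 + 1137×1860
  = 1137×7187 − 1534×5327
So 5327⁻¹ ≡ −1534 ≡ 5653 (mod 7187).

5653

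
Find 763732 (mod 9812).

8208

763732 = 77×9812 + 8208, so 763732 ≡ 8208 (mod 9812).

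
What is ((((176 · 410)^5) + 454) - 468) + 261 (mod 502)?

267

176 · 410 = 72160 ≡ 374 (mod 502)
(374)^5 ≡ 20 (mod 502)
20 + 454 = 474
474 - 468 = 6
6 + 261 = 267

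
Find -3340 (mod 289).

-3340 = -12×289 + 128, so -3340 ≡ 128 (mod 289).

128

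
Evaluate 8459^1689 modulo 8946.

6677

By square-and-multiply:
1689 in binary is 11010011001, i.e. 1689 = 1024 + 512 + 128 + 16 + 8 + 1.
8459^1 ≡ 8459 (mod 8946)
8459^2 ≡ 8459^2 = 71554681 ≡ 4573 (mod 8946)
8459^4 ≡ 4573^2 = 20912329 ≡ 5527 (mod 8946)
8459^8 ≡ 5527^2 = 30547729 ≡ 6085 (mod 8946)
8459^16 ≡ 6085^2 = 37027225 ≡ 8677 (mod 8946)
8459^32 ≡ 8677^2 = 75290329 ≡ 793 (mod 8946)
8459^64 ≡ 793^2 = 628849 ≡ 2629 (mod 8946)
8459^128 ≡ 2629^2 = 6911641 ≡ 5329 (mod 8946)
8459^256 ≡ 5329^2 = 28398241 ≡ 3637 (mod 8946)
8459^512 ≡ 3637^2 = 13227769 ≡ 5581 (mod 8946)
8459^1024 ≡ 5581^2 = 31147561 ≡ 6535 (mod 8946)
8459^1689 = 8459^1024 × 8459^512 × 8459^128 × 8459^16 × 8459^8 × 8459^1 ≡ 6535 × 5581 × 5329 × 8677 × 6085 × 8459 (mod 8946).
Accumulate the product:
6535 × 5581 = 36471835 ≡ 7939
7939 × 5329 = 42306931 ≡ 1297
1297 × 8677 = 11254069 ≡ 1
1 × 6085 = 6085
6085 × 8459 = 51473015 ≡ 6677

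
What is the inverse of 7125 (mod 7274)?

7274 = 1×7125 + 149
7125 = 47×149 + 122
149 = 1×122 + 27
122 = 4×27 + 14
27 = 1×14 + 13
14 = 1×13 + 1
13 = 13×1 + 0
gcd(7125, 7274) = 1, so the inverse exists.
Back-substitute for 1:
1 = 1×14 − 1×13
  = −1×27 + 2×14
  = 2×122 − 9×27
  = −9×149 + 11×122
  = 11×7125 − 526×149
  = −526×7274 + 537×7125
So 7125⁻¹ ≡ 537 (mod 7274).

537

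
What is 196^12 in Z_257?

17

By square-and-multiply:
196^1 ≡ 196 (mod 257)
196^2 ≡ 196^2 = 38416 ≡ 123 (mod 257)
196^4 ≡ 123^2 = 15129 ≡ 223 (mod 257)
196^8 ≡ 223^2 = 49729 ≡ 128 (mod 257)
196^12 = 196^8 * 196^4 ≡ 128 * 223 (mod 257).
128 * 223 = 28544 ≡ 17 (mod 257).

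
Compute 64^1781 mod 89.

1781 in binary is 11011110101, i.e. 1781 = 1024 + 512 + 128 + 64 + 32 + 16 + 4 + 1.
64^1 ≡ 64 (mod 89)
64^2 ≡ 64^2 = 4096 ≡ 2 (mod 89)
64^4 ≡ 2^2 = 4 (mod 89)
64^8 ≡ 4^2 = 16 (mod 89)
64^16 ≡ 16^2 = 256 ≡ 78 (mod 89)
64^32 ≡ 78^2 = 6084 ≡ 32 (mod 89)
64^64 ≡ 32^2 = 1024 ≡ 45 (mod 89)
64^128 ≡ 45^2 = 2025 ≡ 67 (mod 89)
64^256 ≡ 67^2 = 4489 ≡ 39 (mod 89)
64^512 ≡ 39^2 = 1521 ≡ 8 (mod 89)
64^1024 ≡ 8^2 = 64 (mod 89)
64^1781 = 64^1024 * 64^512 * 64^128 * 64^64 * 64^32 * 64^16 * 64^4 * 64^1 ≡ 64 * 8 * 67 * 45 * 32 * 78 * 4 * 64 (mod 89).
Accumulate the product:
64 * 8 = 512 ≡ 67
67 * 67 = 4489 ≡ 39
39 * 45 = 1755 ≡ 64
64 * 32 = 2048 ≡ 1
1 * 78 = 78
78 * 4 = 312 ≡ 45
45 * 64 = 2880 ≡ 32

32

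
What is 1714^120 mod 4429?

Compute successive squares:
120 in binary is 1111000, i.e. 120 = 64 + 32 + 16 + 8.
1714^1 ≡ 1714 (mod 4429)
1714^2 ≡ 1714^2 = 2937796 ≡ 1369 (mod 4429)
1714^4 ≡ 1369^2 = 1874161 ≡ 694 (mod 4429)
1714^8 ≡ 694^2 = 481636 ≡ 3304 (mod 4429)
1714^16 ≡ 3304^2 = 10916416 ≡ 3360 (mod 4429)
1714^32 ≡ 3360^2 = 11289600 ≡ 79 (mod 4429)
1714^64 ≡ 79^2 = 6241 ≡ 1812 (mod 4429)
1714^120 = 1714^64 × 1714^32 × 1714^16 × 1714^8 ≡ 1812 × 79 × 3360 × 3304 (mod 4429).
Accumulate the product:
1812 × 79 = 143148 ≡ 1420
1420 × 3360 = 4771200 ≡ 1167
1167 × 3304 = 3855768 ≡ 2538

2538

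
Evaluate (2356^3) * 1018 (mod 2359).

822

(2356)^3 ≡ 2332 (mod 2359)
2332 * 1018 = 2373976 ≡ 822 (mod 2359)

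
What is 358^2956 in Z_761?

2956 in binary is 101110001100, i.e. 2956 = 2048 + 512 + 256 + 128 + 8 + 4.
358^1 ≡ 358 (mod 761)
358^2 ≡ 358^2 = 128164 ≡ 316 (mod 761)
358^4 ≡ 316^2 = 99856 ≡ 165 (mod 761)
358^8 ≡ 165^2 = 27225 ≡ 590 (mod 761)
358^16 ≡ 590^2 = 348100 ≡ 323 (mod 761)
358^32 ≡ 323^2 = 104329 ≡ 72 (mod 761)
358^64 ≡ 72^2 = 5184 ≡ 618 (mod 761)
358^128 ≡ 618^2 = 381924 ≡ 663 (mod 761)
358^256 ≡ 663^2 = 439569 ≡ 472 (mod 761)
358^512 ≡ 472^2 = 222784 ≡ 572 (mod 761)
358^1024 ≡ 572^2 = 327184 ≡ 715 (mod 761)
358^2048 ≡ 715^2 = 511225 ≡ 594 (mod 761)
358^2956 = 358^2048 * 358^512 * 358^256 * 358^128 * 358^8 * 358^4 ≡ 594 * 572 * 472 * 663 * 590 * 165 (mod 761).
Accumulate the product:
594 * 572 = 339768 ≡ 362
362 * 472 = 170864 ≡ 400
400 * 663 = 265200 ≡ 372
372 * 590 = 219480 ≡ 312
312 * 165 = 51480 ≡ 493

493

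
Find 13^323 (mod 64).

323 in binary is 101000011, i.e. 323 = 256 + 64 + 2 + 1.
13^1 ≡ 13 (mod 64)
13^2 ≡ 13^2 = 169 ≡ 41 (mod 64)
13^4 ≡ 41^2 = 1681 ≡ 17 (mod 64)
13^8 ≡ 17^2 = 289 ≡ 33 (mod 64)
13^16 ≡ 33^2 = 1089 ≡ 1 (mod 64)
13^32 ≡ 1^2 = 1 (mod 64)
13^64 ≡ 1^2 = 1 (mod 64)
13^128 ≡ 1^2 = 1 (mod 64)
13^256 ≡ 1^2 = 1 (mod 64)
13^323 = 13^256 · 13^64 · 13^2 · 13^1 ≡ 1 · 1 · 41 · 13 (mod 64).
Accumulate the product:
1 · 1 = 1
1 · 41 = 41
41 · 13 = 533 ≡ 21

21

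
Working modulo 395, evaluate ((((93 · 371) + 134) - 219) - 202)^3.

93 · 371 = 34503 ≡ 138 (mod 395)
138 + 134 = 272
272 - 219 = 53
53 - 202 = -149 ≡ 246 (mod 395)
(246)^3 ≡ 176 (mod 395)

176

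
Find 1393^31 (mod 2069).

By square-and-multiply:
31 in binary is 11111, i.e. 31 = 16 + 8 + 4 + 2 + 1.
1393^1 ≡ 1393 (mod 2069)
1393^2 ≡ 1393^2 = 1940449 ≡ 1796 (mod 2069)
1393^4 ≡ 1796^2 = 3225616 ≡ 45 (mod 2069)
1393^8 ≡ 45^2 = 2025 (mod 2069)
1393^16 ≡ 2025^2 = 4100625 ≡ 1936 (mod 2069)
1393^31 = 1393^16 · 1393^8 · 1393^4 · 1393^2 · 1393^1 ≡ 1936 · 2025 · 45 · 1796 · 1393 (mod 2069).
Accumulate the product:
1936 · 2025 = 3920400 ≡ 1714
1714 · 45 = 77130 ≡ 577
577 · 1796 = 1036292 ≡ 1792
1792 · 1393 = 2496256 ≡ 1042

1042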